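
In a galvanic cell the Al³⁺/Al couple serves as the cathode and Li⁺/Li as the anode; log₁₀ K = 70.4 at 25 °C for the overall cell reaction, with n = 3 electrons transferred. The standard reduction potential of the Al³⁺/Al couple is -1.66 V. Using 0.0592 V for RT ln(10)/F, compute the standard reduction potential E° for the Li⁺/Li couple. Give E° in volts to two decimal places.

-3.05 V

E°cell = (0.0592/n)·log K = (0.0592/3)(70.4) = +1.389 V.
Since Al³⁺/Al is the cathode and Li⁺/Li the anode, E°cell = E°(Al³⁺/Al) − E°(Li⁺/Li).
So E°(Li⁺/Li) = E°(Al³⁺/Al) − E°cell = (-1.66) − (+1.389) = -3.05 V.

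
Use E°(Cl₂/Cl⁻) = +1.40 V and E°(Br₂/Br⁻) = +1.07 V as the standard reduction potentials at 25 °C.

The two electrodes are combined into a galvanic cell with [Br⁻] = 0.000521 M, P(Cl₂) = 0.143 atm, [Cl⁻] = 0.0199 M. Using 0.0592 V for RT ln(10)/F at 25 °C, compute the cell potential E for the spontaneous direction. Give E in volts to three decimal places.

+0.211 V

Cl₂/Cl⁻ is the cathode (higher E°), Br₂/Br⁻ the anode: E°cell = +1.40 − (+1.07) = +0.33 V, n = 2.
Overall: Cl₂(g) + 2 Br⁻(aq) → 2 Cl⁻(aq) + Br₂(l)
Q = [Cl⁻]^2 / (P(Cl₂)·[Br⁻]^2); log Q = 4.009.
E = E° − (0.0592/n) log Q = +0.33 − (0.0592/2)(4.009) = +0.211 V.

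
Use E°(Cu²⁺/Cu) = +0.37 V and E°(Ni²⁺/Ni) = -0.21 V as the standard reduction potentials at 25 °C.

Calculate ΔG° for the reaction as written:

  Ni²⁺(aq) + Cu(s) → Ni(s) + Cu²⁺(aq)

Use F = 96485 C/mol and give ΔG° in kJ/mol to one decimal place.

As written, Ni²⁺/Ni is reduced (cathode) and Cu²⁺/Cu is oxidised (anode), so E°cell = (-0.21) − (+0.37) = -0.58 V.
Balancing electrons gives n = 2.
ΔG° = −nFE° = −(2)(96485)(-0.58) = 111,923 J = +111.9 kJ/mol.

+111.9 kJ/mol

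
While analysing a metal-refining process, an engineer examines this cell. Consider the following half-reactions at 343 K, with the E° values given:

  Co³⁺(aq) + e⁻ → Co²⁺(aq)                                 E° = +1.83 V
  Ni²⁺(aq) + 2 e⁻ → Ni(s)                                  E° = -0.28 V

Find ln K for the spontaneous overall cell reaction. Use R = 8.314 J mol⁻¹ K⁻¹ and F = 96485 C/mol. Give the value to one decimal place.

Cathode: Co³⁺/Co²⁺; anode: Ni²⁺/Ni. E°cell = (+1.83) − (-0.28) = +2.11 V, with n = 2.
ΔG° = −nFE° = −RT ln K, so ln K = nFE°/(RT) = (2)(96485)(+2.11) / ((8.314)(343)) = 142.780.

142.8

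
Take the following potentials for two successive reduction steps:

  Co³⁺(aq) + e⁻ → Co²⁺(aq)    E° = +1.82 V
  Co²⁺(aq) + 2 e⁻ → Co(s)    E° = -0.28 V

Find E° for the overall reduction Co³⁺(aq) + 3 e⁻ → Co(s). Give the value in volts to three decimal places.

Adding the free-energy changes (−nFE°) of the two steps gives −n₃FE°₃ = −n₁FE°₁ − n₂FE°₂.
E°₃ = (1×+1.82 + 2×-0.28) / 3 = (+1.260) / 3 = +0.420 V.

+0.420 V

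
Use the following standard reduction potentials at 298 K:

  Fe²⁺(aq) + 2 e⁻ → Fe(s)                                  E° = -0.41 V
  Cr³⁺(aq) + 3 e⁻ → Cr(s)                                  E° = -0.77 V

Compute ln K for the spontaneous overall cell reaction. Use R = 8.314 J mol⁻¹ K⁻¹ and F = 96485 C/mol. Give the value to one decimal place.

84.1

Cathode: Fe²⁺/Fe; anode: Cr³⁺/Cr. E°cell = (-0.41) − (-0.77) = +0.36 V, with n = 6.
ΔG° = −nFE° = −RT ln K, so ln K = nFE°/(RT) = (6)(96485)(+0.36) / ((8.314)(298)) = 84.118.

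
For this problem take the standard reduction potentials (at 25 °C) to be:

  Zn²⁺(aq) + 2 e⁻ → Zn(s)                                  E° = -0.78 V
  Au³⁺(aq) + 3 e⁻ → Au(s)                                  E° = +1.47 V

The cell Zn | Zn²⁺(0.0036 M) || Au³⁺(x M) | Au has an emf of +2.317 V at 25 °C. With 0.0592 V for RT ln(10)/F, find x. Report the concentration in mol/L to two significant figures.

Au³⁺/Au is the cathode, Zn²⁺/Zn the anode: E°cell = +2.25 V, n = 6.
Overall reaction: 2 Au³⁺(aq) + 3 Zn(s) → 2 Au(s) + 3 Zn²⁺(aq); Q = [Zn²⁺]^3/[Au³⁺]^2.
From E = E° − (0.0592/n) log Q: log Q = (E° − E)·n/0.0592 = (+2.25 − (+2.317))·6/0.0592 = -6.7905.
So 2·log[Au³⁺] = 3·log(0.0036) − log Q = -7.3311 − (-6.7905) = -0.5406; log[Au³⁺] = -0.5406 / 2 = -0.2703; [Au³⁺] = 10^(-0.2703) ≈ 0.54 M.

0.54 M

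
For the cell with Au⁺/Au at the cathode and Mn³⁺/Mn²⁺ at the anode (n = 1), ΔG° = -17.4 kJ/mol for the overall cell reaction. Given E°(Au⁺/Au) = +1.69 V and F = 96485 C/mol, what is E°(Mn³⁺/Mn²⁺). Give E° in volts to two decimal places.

+1.51 V

E°cell = −ΔG°/(nF) = −(-17.4×10³)/((1)(96485)) = +0.180 V.
Since Au⁺/Au is the cathode and Mn³⁺/Mn²⁺ the anode, E°cell = E°(Au⁺/Au) − E°(Mn³⁺/Mn²⁺).
So E°(Mn³⁺/Mn²⁺) = E°(Au⁺/Au) − E°cell = (+1.69) − (+0.180) = +1.51 V.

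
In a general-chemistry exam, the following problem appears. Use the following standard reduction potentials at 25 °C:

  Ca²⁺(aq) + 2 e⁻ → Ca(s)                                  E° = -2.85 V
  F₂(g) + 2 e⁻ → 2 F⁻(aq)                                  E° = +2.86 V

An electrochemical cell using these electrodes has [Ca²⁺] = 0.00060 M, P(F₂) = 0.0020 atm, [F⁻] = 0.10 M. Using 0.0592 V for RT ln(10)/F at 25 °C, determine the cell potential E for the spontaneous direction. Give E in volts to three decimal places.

+5.785 V

F₂/F⁻ is the cathode (higher E°), Ca²⁺/Ca the anode: E°cell = +2.86 − (-2.85) = +5.71 V, n = 2.
Overall: F₂(g) + Ca(s) → 2 F⁻(aq) + Ca²⁺(aq)
Q = [F⁻]^2·[Ca²⁺] / (P(F₂)); log Q = -2.523.
E = E° − (0.0592/n) log Q = +5.71 − (0.0592/2)(-2.523) = +5.785 V.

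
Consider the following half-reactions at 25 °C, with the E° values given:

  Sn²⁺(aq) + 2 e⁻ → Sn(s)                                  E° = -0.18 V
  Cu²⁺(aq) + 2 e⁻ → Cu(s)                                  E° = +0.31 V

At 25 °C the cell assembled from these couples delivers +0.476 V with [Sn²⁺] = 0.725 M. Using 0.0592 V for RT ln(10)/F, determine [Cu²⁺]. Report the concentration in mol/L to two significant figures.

Cu²⁺/Cu is the cathode, Sn²⁺/Sn the anode: E°cell = +0.49 V, n = 2.
Overall reaction: Cu²⁺(aq) + Sn(s) → Cu(s) + Sn²⁺(aq); Q = [Sn²⁺]^1/[Cu²⁺]^1.
From E = E° − (0.0592/n) log Q: log Q = (E° − E)·n/0.0592 = (+0.49 − (+0.476))·2/0.0592 = 0.4730.
So 1·log[Cu²⁺] = 1·log(0.725) − log Q = -0.1397 − (0.4730) = -0.6127; [Cu²⁺] = 10^(-0.6127) ≈ 0.24 M.

0.24 M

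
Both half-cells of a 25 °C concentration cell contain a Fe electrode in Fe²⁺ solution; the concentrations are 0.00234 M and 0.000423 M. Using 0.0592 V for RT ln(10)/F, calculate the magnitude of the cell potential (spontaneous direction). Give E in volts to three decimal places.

+0.022 V

For a concentration cell E°cell = 0. The 0.00234 M side is the cathode (reduction is favoured where [Fe²⁺] is higher).
With n = 2, E = −(0.0592/2) log([Fe²⁺]ₐₙ/[Fe²⁺]꜀ₐₜ) = −(0.0592/2) log(0.000423/0.00234) = −(0.0592/2)(-0.743) = +0.022 V.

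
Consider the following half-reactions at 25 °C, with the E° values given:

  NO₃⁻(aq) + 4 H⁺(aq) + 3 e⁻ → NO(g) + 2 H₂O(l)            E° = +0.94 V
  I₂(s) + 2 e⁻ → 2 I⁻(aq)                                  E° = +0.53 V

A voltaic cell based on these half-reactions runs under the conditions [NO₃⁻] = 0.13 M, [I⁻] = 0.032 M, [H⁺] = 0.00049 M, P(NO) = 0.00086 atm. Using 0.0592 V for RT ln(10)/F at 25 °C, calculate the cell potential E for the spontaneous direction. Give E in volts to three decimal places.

NO₃⁻/NO is the cathode (higher E°), I₂/I⁻ the anode: E°cell = +0.94 − (+0.53) = +0.41 V, n = 6.
Overall: 2 NO₃⁻(aq) + 8 H⁺(aq) + 6 I⁻(aq) → 2 NO(g) + 4 H₂O(l) + 3 I₂(s)
Q = P(NO)^2 / ([NO₃⁻]^2·[H⁺]^8·[I⁻]^6); log Q = 31.089.
E = E° − (0.0592/n) log Q = +0.41 − (0.0592/6)(31.089) = +0.103 V.

+0.103 V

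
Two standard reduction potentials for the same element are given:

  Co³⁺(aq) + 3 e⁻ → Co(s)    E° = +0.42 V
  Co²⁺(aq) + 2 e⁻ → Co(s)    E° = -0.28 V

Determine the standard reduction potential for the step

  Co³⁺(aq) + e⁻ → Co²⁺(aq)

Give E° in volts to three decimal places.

+1.820 V

Sequential free energies add, so n₃E°₃ = n₁E°₁ + n₂E°₂.
With n₃ = 3, and the known step contributing 2×(-0.28) V, the unknown satisfies 1·E° = 3×(+0.42) − 2×(-0.28) = +1.820.
E° = +1.820 / 1 = +1.820 V.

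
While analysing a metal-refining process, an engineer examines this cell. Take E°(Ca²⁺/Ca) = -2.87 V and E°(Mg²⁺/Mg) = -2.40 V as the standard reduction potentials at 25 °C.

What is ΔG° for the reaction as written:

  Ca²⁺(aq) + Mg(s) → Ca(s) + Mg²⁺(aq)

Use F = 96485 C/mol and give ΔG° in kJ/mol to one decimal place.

As written, Ca²⁺/Ca is reduced (cathode) and Mg²⁺/Mg is oxidised (anode), so E°cell = (-2.87) − (-2.40) = -0.47 V.
Balancing electrons gives n = 2.
ΔG° = −nFE° = −(2)(96485)(-0.47) = 90,696 J = +90.7 kJ/mol.

+90.7 kJ/mol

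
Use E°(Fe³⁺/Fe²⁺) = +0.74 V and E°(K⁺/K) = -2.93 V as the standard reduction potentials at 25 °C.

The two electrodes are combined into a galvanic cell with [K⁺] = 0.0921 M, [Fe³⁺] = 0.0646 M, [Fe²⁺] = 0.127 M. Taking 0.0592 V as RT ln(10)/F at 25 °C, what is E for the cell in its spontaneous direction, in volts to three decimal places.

Fe³⁺/Fe²⁺ is the cathode (higher E°), K⁺/K the anode: E°cell = +0.74 − (-2.93) = +3.67 V, n = 1.
Overall: Fe³⁺(aq) + K(s) → Fe²⁺(aq) + K⁺(aq)
Q = [Fe²⁺]·[K⁺] / ([Fe³⁺]); log Q = -0.742.
E = E° − (0.0592/n) log Q = +3.67 − (0.0592/1)(-0.742) = +3.714 V.

+3.714 V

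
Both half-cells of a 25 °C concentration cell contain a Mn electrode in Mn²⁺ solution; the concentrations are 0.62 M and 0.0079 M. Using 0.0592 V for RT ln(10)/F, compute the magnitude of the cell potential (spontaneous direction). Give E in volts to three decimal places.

+0.056 V

For a concentration cell E°cell = 0. The 0.62 M side is the cathode (reduction is favoured where [Mn²⁺] is higher).
With n = 2, E = −(0.0592/2) log([Mn²⁺]ₐₙ/[Mn²⁺]꜀ₐₜ) = −(0.0592/2) log(0.0079/0.62) = −(0.0592/2)(-1.895) = +0.056 V.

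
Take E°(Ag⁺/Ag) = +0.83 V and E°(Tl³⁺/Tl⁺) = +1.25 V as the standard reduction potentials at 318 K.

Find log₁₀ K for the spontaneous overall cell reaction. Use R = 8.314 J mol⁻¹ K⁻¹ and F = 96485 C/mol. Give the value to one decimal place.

13.3

Cathode: Tl³⁺/Tl⁺; anode: Ag⁺/Ag. E°cell = (+1.25) − (+0.83) = +0.42 V, with n = 2.
ΔG° = −nFE° = −RT ln K, so ln K = nFE°/(RT) = (2)(96485)(+0.42) / ((8.314)(318)) = 30.655.
log₁₀ K = 30.655 / ln 10 = 13.3.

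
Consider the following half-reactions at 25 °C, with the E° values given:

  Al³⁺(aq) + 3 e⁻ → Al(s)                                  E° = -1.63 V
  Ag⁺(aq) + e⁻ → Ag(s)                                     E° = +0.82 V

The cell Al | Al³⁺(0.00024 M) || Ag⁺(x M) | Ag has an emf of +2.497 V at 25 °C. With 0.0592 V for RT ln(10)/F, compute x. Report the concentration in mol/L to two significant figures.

0.39 M

Ag⁺/Ag is the cathode, Al³⁺/Al the anode: E°cell = +2.45 V, n = 3.
Overall reaction: 3 Ag⁺(aq) + Al(s) → 3 Ag(s) + Al³⁺(aq); Q = [Al³⁺]^1/[Ag⁺]^3.
From E = E° − (0.0592/n) log Q: log Q = (E° − E)·n/0.0592 = (+2.45 − (+2.497))·3/0.0592 = -2.3818.
So 3·log[Ag⁺] = 1·log(0.00024) − log Q = -3.6198 − (-2.3818) = -1.2380; log[Ag⁺] = -1.2380 / 3 = -0.4127; [Ag⁺] = 10^(-0.4127) ≈ 0.39 M.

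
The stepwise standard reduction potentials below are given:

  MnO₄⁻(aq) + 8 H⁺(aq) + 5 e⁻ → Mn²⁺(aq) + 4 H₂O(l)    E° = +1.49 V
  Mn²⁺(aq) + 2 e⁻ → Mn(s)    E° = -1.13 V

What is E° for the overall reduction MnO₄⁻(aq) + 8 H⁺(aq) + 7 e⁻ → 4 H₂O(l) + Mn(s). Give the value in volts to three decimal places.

Adding the free-energy changes (−nFE°) of the two steps gives −n₃FE°₃ = −n₁FE°₁ − n₂FE°₂.
E°₃ = (5×+1.49 + 2×-1.13) / 7 = (+5.190) / 7 = +0.741 V.

+0.741 V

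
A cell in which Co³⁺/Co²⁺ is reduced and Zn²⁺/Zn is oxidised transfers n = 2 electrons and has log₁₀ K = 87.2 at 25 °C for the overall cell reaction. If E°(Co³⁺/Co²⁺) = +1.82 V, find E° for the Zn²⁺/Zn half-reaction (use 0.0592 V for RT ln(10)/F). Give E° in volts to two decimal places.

E°cell = (0.0592/n)·log K = (0.0592/2)(87.2) = +2.581 V.
Since Co³⁺/Co²⁺ is the cathode and Zn²⁺/Zn the anode, E°cell = E°(Co³⁺/Co²⁺) − E°(Zn²⁺/Zn).
So E°(Zn²⁺/Zn) = E°(Co³⁺/Co²⁺) − E°cell = (+1.82) − (+2.581) = -0.76 V.

-0.76 V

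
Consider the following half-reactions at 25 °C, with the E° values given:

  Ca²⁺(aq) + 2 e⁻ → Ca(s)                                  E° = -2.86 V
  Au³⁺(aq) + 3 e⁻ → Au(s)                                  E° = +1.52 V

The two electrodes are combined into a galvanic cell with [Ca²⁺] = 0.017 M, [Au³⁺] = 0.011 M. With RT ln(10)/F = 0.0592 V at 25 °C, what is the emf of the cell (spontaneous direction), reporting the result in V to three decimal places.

+4.394 V

Au³⁺/Au is the cathode (higher E°), Ca²⁺/Ca the anode: E°cell = +1.52 − (-2.86) = +4.38 V, n = 6.
Overall: 2 Au³⁺(aq) + 3 Ca(s) → 2 Au(s) + 3 Ca²⁺(aq)
Q = [Ca²⁺]^3 / ([Au³⁺]^2); log Q = -1.391.
E = E° − (0.0592/n) log Q = +4.38 − (0.0592/6)(-1.391) = +4.394 V.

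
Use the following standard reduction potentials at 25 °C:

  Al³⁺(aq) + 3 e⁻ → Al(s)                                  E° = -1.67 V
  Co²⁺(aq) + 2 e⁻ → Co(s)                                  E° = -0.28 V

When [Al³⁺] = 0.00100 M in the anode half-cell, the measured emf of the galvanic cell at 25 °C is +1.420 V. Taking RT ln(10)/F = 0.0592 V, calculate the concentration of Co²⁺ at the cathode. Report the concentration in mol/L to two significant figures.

Co²⁺/Co is the cathode, Al³⁺/Al the anode: E°cell = +1.39 V, n = 6.
Overall reaction: 3 Co²⁺(aq) + 2 Al(s) → 3 Co(s) + 2 Al³⁺(aq); Q = [Al³⁺]^2/[Co²⁺]^3.
From E = E° − (0.0592/n) log Q: log Q = (E° − E)·n/0.0592 = (+1.39 − (+1.420))·6/0.0592 = -3.0405.
So 3·log[Co²⁺] = 2·log(0.001) − log Q = -6.0000 − (-3.0405) = -2.9595; log[Co²⁺] = -2.9595 / 3 = -0.9865; [Co²⁺] = 10^(-0.9865) ≈ 0.10 M.

0.10 M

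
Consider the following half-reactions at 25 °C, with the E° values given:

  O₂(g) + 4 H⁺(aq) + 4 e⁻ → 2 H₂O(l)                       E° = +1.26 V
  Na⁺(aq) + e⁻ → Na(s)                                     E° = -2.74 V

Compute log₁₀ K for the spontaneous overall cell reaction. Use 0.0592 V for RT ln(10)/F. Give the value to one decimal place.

Cathode: O₂/H₂O; anode: Na⁺/Na. E°cell = +4.00 V, n = 4.
log K = nE°cell / 0.0592 = (4)(+4.00) / 0.0592 = 270.3.

270.3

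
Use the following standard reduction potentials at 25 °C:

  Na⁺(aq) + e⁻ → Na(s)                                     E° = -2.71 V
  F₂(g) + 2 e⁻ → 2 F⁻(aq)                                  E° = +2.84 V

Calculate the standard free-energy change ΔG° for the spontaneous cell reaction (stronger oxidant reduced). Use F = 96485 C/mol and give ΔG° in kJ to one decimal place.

-1071.0 kJ

F₂/F⁻ (E° = +2.84 V) is the cathode; Na⁺/Na (E° = -2.71 V) is the anode, so E°cell = +5.55 V.
Balancing electrons gives n = 2 (lcm of 2 and 1).
ΔG° = −nFE° = −(2)(96485)(+5.55) = -1,070,984 J = -1071.0 kJ.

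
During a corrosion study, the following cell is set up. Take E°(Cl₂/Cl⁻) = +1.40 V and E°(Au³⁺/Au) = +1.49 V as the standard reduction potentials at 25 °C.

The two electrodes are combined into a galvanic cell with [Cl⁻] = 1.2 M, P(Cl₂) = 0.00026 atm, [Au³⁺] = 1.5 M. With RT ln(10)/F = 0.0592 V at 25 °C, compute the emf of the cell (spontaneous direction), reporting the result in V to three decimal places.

+0.204 V

Au³⁺/Au is the cathode (higher E°), Cl₂/Cl⁻ the anode: E°cell = +1.49 − (+1.40) = +0.09 V, n = 6.
Overall: 2 Au³⁺(aq) + 6 Cl⁻(aq) → 2 Au(s) + 3 Cl₂(g)
Q = P(Cl₂)^3 / ([Au³⁺]^2·[Cl⁻]^6); log Q = -11.582.
E = E° − (0.0592/n) log Q = +0.09 − (0.0592/6)(-11.582) = +0.204 V.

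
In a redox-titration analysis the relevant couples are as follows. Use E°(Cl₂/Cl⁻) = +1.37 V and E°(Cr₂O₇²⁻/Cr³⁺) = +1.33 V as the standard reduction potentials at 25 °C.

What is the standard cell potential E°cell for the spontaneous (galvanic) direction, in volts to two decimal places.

+0.04 V

The Cl₂/Cl⁻ couple has the higher reduction potential, so it is the cathode; Cr₂O₇²⁻/Cr³⁺ is oxidised at the anode.
E°cell = E°(cathode) − E°(anode) = (+1.37) − (+1.33) = +0.04 V.
Since E°cell > 0, the reaction is spontaneous under standard conditions.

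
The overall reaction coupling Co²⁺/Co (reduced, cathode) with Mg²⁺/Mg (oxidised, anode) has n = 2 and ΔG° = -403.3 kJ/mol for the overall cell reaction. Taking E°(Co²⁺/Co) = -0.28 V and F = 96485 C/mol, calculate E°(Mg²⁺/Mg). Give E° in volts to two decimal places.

E°cell = −ΔG°/(nF) = −(-403.3×10³)/((2)(96485)) = +2.090 V.
Since Co²⁺/Co is the cathode and Mg²⁺/Mg the anode, E°cell = E°(Co²⁺/Co) − E°(Mg²⁺/Mg).
So E°(Mg²⁺/Mg) = E°(Co²⁺/Co) − E°cell = (-0.28) − (+2.090) = -2.37 V.

-2.37 V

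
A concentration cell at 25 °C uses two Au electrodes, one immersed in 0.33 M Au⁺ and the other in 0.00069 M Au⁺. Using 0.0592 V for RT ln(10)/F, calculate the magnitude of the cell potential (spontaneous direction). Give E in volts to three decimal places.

For a concentration cell E°cell = 0. The 0.33 M side is the cathode (reduction is favoured where [Au⁺] is higher).
With n = 1, E = −(0.0592/1) log([Au⁺]ₐₙ/[Au⁺]꜀ₐₜ) = −(0.0592/1) log(0.00069/0.33) = −(0.0592/1)(-2.680) = +0.159 V.

+0.159 V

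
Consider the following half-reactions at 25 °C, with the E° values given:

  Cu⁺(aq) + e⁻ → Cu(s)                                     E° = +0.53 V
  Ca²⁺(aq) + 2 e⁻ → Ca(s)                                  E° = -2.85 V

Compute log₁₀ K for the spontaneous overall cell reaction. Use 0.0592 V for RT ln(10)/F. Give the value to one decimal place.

Cathode: Cu⁺/Cu; anode: Ca²⁺/Ca. E°cell = +3.38 V, n = 2.
log K = nE°cell / 0.0592 = (2)(+3.38) / 0.0592 = 114.2.

114.2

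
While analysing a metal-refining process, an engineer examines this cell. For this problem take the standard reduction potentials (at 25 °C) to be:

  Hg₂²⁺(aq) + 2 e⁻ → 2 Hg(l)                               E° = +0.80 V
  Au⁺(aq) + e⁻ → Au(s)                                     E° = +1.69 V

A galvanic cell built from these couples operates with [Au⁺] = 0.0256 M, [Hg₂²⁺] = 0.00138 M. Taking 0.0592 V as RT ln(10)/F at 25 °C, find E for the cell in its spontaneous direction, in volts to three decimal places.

+0.880 V

Au⁺/Au is the cathode (higher E°), Hg₂²⁺/Hg the anode: E°cell = +1.69 − (+0.80) = +0.89 V, n = 2.
Overall: 2 Au⁺(aq) + 2 Hg(l) → 2 Au(s) + Hg₂²⁺(aq)
Q = [Hg₂²⁺] / ([Au⁺]^2); log Q = 0.323.
E = E° − (0.0592/n) log Q = +0.89 − (0.0592/2)(0.323) = +0.880 V.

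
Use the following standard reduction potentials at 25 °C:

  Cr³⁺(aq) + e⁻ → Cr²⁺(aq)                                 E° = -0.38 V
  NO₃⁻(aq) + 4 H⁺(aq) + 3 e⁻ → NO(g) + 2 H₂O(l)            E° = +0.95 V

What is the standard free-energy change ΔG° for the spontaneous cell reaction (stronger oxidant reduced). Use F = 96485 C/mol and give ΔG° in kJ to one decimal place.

NO₃⁻/NO (E° = +0.95 V) is the cathode; Cr³⁺/Cr²⁺ (E° = -0.38 V) is the anode, so E°cell = +1.33 V.
Balancing electrons gives n = 3 (lcm of 3 and 1).
ΔG° = −nFE° = −(3)(96485)(+1.33) = -384,975 J = -385.0 kJ.

-385.0 kJ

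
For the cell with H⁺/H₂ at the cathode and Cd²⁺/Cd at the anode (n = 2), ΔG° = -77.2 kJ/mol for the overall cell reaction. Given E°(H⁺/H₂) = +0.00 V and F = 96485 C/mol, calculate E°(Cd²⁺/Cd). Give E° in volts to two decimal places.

E°cell = −ΔG°/(nF) = −(-77.2×10³)/((2)(96485)) = +0.400 V.
Since H⁺/H₂ is the cathode and Cd²⁺/Cd the anode, E°cell = E°(H⁺/H₂) − E°(Cd²⁺/Cd).
So E°(Cd²⁺/Cd) = E°(H⁺/H₂) − E°cell = (+0.00) − (+0.400) = -0.40 V.

-0.40 V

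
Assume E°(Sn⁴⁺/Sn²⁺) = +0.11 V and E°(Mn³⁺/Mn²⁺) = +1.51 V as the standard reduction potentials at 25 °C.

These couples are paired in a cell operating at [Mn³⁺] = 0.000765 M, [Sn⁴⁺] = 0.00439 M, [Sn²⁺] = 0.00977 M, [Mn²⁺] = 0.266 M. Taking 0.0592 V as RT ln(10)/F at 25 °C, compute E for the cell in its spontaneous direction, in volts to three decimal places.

Mn³⁺/Mn²⁺ is the cathode (higher E°), Sn⁴⁺/Sn²⁺ the anode: E°cell = +1.51 − (+0.11) = +1.40 V, n = 2.
Overall: 2 Mn³⁺(aq) + Sn²⁺(aq) → 2 Mn²⁺(aq) + Sn⁴⁺(aq)
Q = [Mn²⁺]^2·[Sn⁴⁺] / ([Mn³⁺]^2·[Sn²⁺]); log Q = 4.735.
E = E° − (0.0592/n) log Q = +1.40 − (0.0592/2)(4.735) = +1.260 V.

+1.260 V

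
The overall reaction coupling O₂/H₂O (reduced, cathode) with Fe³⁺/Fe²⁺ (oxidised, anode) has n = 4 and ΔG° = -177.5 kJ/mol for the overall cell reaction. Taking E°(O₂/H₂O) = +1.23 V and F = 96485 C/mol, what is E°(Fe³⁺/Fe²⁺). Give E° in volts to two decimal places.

E°cell = −ΔG°/(nF) = −(-177.5×10³)/((4)(96485)) = +0.460 V.
Since O₂/H₂O is the cathode and Fe³⁺/Fe²⁺ the anode, E°cell = E°(O₂/H₂O) − E°(Fe³⁺/Fe²⁺).
So E°(Fe³⁺/Fe²⁺) = E°(O₂/H₂O) − E°cell = (+1.23) − (+0.460) = +0.77 V.

+0.77 V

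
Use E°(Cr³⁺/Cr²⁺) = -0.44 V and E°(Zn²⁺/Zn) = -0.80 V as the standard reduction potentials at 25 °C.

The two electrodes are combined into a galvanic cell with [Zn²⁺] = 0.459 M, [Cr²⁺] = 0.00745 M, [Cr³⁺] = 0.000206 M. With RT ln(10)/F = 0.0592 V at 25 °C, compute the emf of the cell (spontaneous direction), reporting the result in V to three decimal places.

Cr³⁺/Cr²⁺ is the cathode (higher E°), Zn²⁺/Zn the anode: E°cell = -0.44 − (-0.80) = +0.36 V, n = 2.
Overall: 2 Cr³⁺(aq) + Zn(s) → 2 Cr²⁺(aq) + Zn²⁺(aq)
Q = [Cr²⁺]^2·[Zn²⁺] / ([Cr³⁺]^2); log Q = 2.778.
E = E° − (0.0592/n) log Q = +0.36 − (0.0592/2)(2.778) = +0.278 V.

+0.278 V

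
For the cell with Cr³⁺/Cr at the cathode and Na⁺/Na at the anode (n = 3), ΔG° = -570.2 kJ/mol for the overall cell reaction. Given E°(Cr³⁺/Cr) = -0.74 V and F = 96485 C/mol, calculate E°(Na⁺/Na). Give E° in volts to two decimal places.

-2.71 V

E°cell = −ΔG°/(nF) = −(-570.2×10³)/((3)(96485)) = +1.970 V.
Since Cr³⁺/Cr is the cathode and Na⁺/Na the anode, E°cell = E°(Cr³⁺/Cr) − E°(Na⁺/Na).
So E°(Na⁺/Na) = E°(Cr³⁺/Cr) − E°cell = (-0.74) − (+1.970) = -2.71 V.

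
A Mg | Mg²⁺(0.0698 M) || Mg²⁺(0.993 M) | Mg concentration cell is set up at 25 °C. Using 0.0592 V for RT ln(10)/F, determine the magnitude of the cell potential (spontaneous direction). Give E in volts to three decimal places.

For a concentration cell E°cell = 0. The 0.993 M side is the cathode (reduction is favoured where [Mg²⁺] is higher).
With n = 2, E = −(0.0592/2) log([Mg²⁺]ₐₙ/[Mg²⁺]꜀ₐₜ) = −(0.0592/2) log(0.0698/0.993) = −(0.0592/2)(-1.153) = +0.034 V.

+0.034 V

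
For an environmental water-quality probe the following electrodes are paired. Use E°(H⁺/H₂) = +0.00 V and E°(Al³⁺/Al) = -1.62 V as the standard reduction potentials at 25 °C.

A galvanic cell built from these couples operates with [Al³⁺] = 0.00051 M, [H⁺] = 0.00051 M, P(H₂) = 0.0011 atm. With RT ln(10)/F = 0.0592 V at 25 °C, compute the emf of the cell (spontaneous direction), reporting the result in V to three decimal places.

H⁺/H₂ is the cathode (higher E°), Al³⁺/Al the anode: E°cell = +0.00 − (-1.62) = +1.62 V, n = 6.
Overall: 6 H⁺(aq) + 2 Al(s) → 3 H₂(g) + 2 Al³⁺(aq)
Q = P(H₂)^3·[Al³⁺]^2 / ([H⁺]^6); log Q = 4.294.
E = E° − (0.0592/n) log Q = +1.62 − (0.0592/6)(4.294) = +1.578 V.

+1.578 V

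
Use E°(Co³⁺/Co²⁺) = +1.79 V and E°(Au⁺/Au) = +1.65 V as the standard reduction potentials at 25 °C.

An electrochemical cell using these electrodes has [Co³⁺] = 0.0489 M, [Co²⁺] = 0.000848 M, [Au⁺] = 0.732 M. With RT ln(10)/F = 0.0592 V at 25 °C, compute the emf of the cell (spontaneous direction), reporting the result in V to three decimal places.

+0.252 V

Co³⁺/Co²⁺ is the cathode (higher E°), Au⁺/Au the anode: E°cell = +1.79 − (+1.65) = +0.14 V, n = 1.
Overall: Co³⁺(aq) + Au(s) → Co²⁺(aq) + Au⁺(aq)
Q = [Co²⁺]·[Au⁺] / ([Co³⁺]); log Q = -1.896.
E = E° − (0.0592/n) log Q = +0.14 − (0.0592/1)(-1.896) = +0.252 V.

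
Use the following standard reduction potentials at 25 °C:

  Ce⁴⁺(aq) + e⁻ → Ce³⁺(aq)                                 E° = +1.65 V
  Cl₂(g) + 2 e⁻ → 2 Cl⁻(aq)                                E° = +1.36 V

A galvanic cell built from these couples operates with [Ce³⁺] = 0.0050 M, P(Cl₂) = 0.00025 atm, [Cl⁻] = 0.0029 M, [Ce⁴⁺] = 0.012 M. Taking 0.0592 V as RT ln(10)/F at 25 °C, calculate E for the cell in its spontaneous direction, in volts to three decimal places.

Ce⁴⁺/Ce³⁺ is the cathode (higher E°), Cl₂/Cl⁻ the anode: E°cell = +1.65 − (+1.36) = +0.29 V, n = 2.
Overall: 2 Ce⁴⁺(aq) + 2 Cl⁻(aq) → 2 Ce³⁺(aq) + Cl₂(g)
Q = [Ce³⁺]^2·P(Cl₂) / ([Ce⁴⁺]^2·[Cl⁻]^2); log Q = 0.713.
E = E° − (0.0592/n) log Q = +0.29 − (0.0592/2)(0.713) = +0.269 V.

+0.269 V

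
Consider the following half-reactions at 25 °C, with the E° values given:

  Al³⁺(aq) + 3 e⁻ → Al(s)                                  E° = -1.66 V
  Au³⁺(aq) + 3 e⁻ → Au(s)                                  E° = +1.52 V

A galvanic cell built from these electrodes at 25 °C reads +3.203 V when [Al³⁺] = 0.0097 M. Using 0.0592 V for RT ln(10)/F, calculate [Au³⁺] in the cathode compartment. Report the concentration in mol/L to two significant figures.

0.14 M

Au³⁺/Au is the cathode, Al³⁺/Al the anode: E°cell = +3.18 V, n = 3.
Overall reaction: Au³⁺(aq) + Al(s) → Au(s) + Al³⁺(aq); Q = [Al³⁺]^1/[Au³⁺]^1.
From E = E° − (0.0592/n) log Q: log Q = (E° − E)·n/0.0592 = (+3.18 − (+3.203))·3/0.0592 = -1.1655.
So 1·log[Au³⁺] = 1·log(0.0097) − log Q = -2.0132 − (-1.1655) = -0.8477; [Au³⁺] = 10^(-0.8477) ≈ 0.14 M.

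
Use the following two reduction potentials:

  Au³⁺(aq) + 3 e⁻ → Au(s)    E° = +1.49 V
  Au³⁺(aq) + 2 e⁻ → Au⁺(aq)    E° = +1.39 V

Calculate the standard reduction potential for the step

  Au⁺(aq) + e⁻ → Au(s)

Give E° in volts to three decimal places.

+1.690 V

Sequential free energies add, so n₃E°₃ = n₁E°₁ + n₂E°₂.
With n₃ = 3, and the known step contributing 2×(+1.39) V, the unknown satisfies 1·E° = 3×(+1.49) − 2×(+1.39) = +1.690.
E° = +1.690 / 1 = +1.690 V.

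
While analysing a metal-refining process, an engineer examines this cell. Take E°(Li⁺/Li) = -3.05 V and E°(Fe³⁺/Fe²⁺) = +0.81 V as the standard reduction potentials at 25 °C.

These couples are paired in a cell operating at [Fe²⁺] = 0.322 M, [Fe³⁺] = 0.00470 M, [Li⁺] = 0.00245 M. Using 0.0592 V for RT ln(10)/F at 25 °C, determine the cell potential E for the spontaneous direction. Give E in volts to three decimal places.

Fe³⁺/Fe²⁺ is the cathode (higher E°), Li⁺/Li the anode: E°cell = +0.81 − (-3.05) = +3.86 V, n = 1.
Overall: Fe³⁺(aq) + Li(s) → Fe²⁺(aq) + Li⁺(aq)
Q = [Fe²⁺]·[Li⁺] / ([Fe³⁺]); log Q = -0.775.
E = E° − (0.0592/n) log Q = +3.86 − (0.0592/1)(-0.775) = +3.906 V.

+3.906 V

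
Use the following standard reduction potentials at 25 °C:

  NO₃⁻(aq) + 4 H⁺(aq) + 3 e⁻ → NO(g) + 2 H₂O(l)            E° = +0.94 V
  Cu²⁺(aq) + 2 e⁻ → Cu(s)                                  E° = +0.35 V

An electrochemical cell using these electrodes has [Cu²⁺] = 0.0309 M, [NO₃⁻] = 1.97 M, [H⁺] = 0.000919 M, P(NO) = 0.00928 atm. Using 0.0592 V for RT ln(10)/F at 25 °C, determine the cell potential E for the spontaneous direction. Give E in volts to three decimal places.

NO₃⁻/NO is the cathode (higher E°), Cu²⁺/Cu the anode: E°cell = +0.94 − (+0.35) = +0.59 V, n = 6.
Overall: 2 NO₃⁻(aq) + 8 H⁺(aq) + 3 Cu(s) → 2 NO(g) + 4 H₂O(l) + 3 Cu²⁺(aq)
Q = P(NO)^2·[Cu²⁺]^3 / ([NO₃⁻]^2·[H⁺]^8); log Q = 15.110.
E = E° − (0.0592/n) log Q = +0.59 − (0.0592/6)(15.110) = +0.441 V.

+0.441 V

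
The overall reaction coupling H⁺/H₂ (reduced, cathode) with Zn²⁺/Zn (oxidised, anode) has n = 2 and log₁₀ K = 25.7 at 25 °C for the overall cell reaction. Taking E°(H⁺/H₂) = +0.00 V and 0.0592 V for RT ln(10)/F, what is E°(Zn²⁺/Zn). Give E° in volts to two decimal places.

-0.76 V

E°cell = (0.0592/n)·log K = (0.0592/2)(25.7) = +0.761 V.
Since H⁺/H₂ is the cathode and Zn²⁺/Zn the anode, E°cell = E°(H⁺/H₂) − E°(Zn²⁺/Zn).
So E°(Zn²⁺/Zn) = E°(H⁺/H₂) − E°cell = (+0.00) − (+0.761) = -0.76 V.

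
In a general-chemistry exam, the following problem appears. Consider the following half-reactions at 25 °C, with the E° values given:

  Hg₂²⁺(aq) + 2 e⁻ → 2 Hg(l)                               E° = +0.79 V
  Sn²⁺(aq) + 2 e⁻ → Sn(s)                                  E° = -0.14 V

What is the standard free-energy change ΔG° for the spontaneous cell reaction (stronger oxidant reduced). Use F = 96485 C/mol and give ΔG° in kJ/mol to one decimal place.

Hg₂²⁺/Hg (E° = +0.79 V) is the cathode; Sn²⁺/Sn (E° = -0.14 V) is the anode, so E°cell = +0.93 V.
Balancing electrons gives n = 2 (lcm of 2 and 2).
ΔG° = −nFE° = −(2)(96485)(+0.93) = -179,462 J = -179.5 kJ/mol.

-179.5 kJ/mol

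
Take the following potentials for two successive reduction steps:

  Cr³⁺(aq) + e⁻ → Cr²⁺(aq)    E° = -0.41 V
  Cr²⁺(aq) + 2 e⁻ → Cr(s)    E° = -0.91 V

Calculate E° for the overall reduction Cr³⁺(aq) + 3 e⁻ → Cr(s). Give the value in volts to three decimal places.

-0.743 V

Standard free energies of sequential steps add: ΔG°₃ = ΔG°₁ + ΔG°₂, so n₃E°₃ = n₁E°₁ + n₂E°₂.
E°₃ = (1×-0.41 + 2×-0.91) / 3 = (-2.230) / 3 = -0.743 V.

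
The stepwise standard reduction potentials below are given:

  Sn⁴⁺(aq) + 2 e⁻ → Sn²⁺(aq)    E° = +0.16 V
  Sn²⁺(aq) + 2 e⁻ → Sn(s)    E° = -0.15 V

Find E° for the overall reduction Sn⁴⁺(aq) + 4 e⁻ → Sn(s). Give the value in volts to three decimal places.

Standard free energies of sequential steps add: ΔG°₃ = ΔG°₁ + ΔG°₂, so n₃E°₃ = n₁E°₁ + n₂E°₂.
E°₃ = (2×+0.16 + 2×-0.15) / 4 = (+0.020) / 4 = +0.005 V.

+0.005 V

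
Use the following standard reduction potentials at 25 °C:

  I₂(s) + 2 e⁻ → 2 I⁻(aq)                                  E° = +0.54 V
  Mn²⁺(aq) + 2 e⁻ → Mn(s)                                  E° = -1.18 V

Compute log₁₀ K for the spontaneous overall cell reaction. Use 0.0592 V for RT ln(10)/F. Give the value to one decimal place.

Cathode: I₂/I⁻; anode: Mn²⁺/Mn. E°cell = +1.72 V, n = 2.
log K = nE°cell / 0.0592 = (2)(+1.72) / 0.0592 = 58.1.

58.1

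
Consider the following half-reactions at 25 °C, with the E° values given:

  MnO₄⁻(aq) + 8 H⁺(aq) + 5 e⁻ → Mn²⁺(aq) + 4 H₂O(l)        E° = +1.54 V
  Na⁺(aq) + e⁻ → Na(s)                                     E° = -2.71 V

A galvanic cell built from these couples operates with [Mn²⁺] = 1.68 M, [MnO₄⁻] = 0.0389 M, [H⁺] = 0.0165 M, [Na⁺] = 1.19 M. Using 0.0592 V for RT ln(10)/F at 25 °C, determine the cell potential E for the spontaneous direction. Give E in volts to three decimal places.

+4.057 V

MnO₄⁻/Mn²⁺ is the cathode (higher E°), Na⁺/Na the anode: E°cell = +1.54 − (-2.71) = +4.25 V, n = 5.
Overall: MnO₄⁻(aq) + 8 H⁺(aq) + 5 Na(s) → Mn²⁺(aq) + 4 H₂O(l) + 5 Na⁺(aq)
Q = [Mn²⁺]·[Na⁺]^5 / ([MnO₄⁻]·[H⁺]^8); log Q = 16.273.
E = E° − (0.0592/n) log Q = +4.25 − (0.0592/5)(16.273) = +4.057 V.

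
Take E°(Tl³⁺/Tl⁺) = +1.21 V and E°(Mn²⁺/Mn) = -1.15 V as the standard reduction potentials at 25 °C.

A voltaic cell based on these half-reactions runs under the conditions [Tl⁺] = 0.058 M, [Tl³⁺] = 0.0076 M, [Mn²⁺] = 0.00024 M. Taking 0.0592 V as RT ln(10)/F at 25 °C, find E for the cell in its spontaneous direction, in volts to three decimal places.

Tl³⁺/Tl⁺ is the cathode (higher E°), Mn²⁺/Mn the anode: E°cell = +1.21 − (-1.15) = +2.36 V, n = 2.
Overall: Tl³⁺(aq) + Mn(s) → Tl⁺(aq) + Mn²⁺(aq)
Q = [Tl⁺]·[Mn²⁺] / ([Tl³⁺]); log Q = -2.737.
E = E° − (0.0592/n) log Q = +2.36 − (0.0592/2)(-2.737) = +2.441 V.

+2.441 V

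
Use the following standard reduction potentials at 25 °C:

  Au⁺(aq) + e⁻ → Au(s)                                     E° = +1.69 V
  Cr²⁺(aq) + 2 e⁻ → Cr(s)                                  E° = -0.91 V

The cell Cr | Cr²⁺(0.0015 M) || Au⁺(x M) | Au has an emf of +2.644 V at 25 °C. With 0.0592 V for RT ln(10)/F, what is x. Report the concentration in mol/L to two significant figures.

Au⁺/Au is the cathode, Cr²⁺/Cr the anode: E°cell = +2.60 V, n = 2.
Overall reaction: 2 Au⁺(aq) + Cr(s) → 2 Au(s) + Cr²⁺(aq); Q = [Cr²⁺]^1/[Au⁺]^2.
From E = E° − (0.0592/n) log Q: log Q = (E° − E)·n/0.0592 = (+2.60 − (+2.644))·2/0.0592 = -1.4865.
So 2·log[Au⁺] = 1·log(0.0015) − log Q = -2.8239 − (-1.4865) = -1.3374; log[Au⁺] = -1.3374 / 2 = -0.6687; [Au⁺] = 10^(-0.6687) ≈ 0.21 M.

0.21 M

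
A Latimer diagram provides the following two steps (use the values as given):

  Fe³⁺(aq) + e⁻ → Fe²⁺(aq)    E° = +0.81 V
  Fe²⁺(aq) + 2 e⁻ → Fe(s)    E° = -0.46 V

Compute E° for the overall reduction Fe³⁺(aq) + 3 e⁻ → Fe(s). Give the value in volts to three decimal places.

Standard free energies of sequential steps add: ΔG°₃ = ΔG°₁ + ΔG°₂, so n₃E°₃ = n₁E°₁ + n₂E°₂.
E°₃ = (1×+0.81 + 2×-0.46) / 3 = (-0.110) / 3 = -0.037 V.

-0.037 V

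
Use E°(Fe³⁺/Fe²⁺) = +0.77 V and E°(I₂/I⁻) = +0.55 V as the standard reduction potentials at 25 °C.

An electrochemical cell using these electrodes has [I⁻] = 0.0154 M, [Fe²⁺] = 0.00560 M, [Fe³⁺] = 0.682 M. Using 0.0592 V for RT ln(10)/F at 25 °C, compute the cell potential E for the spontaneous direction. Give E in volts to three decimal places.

+0.236 V

Fe³⁺/Fe²⁺ is the cathode (higher E°), I₂/I⁻ the anode: E°cell = +0.77 − (+0.55) = +0.22 V, n = 2.
Overall: 2 Fe³⁺(aq) + 2 I⁻(aq) → 2 Fe²⁺(aq) + I₂(s)
Q = [Fe²⁺]^2 / ([Fe³⁺]^2·[I⁻]^2); log Q = -0.546.
E = E° − (0.0592/n) log Q = +0.22 − (0.0592/2)(-0.546) = +0.236 V.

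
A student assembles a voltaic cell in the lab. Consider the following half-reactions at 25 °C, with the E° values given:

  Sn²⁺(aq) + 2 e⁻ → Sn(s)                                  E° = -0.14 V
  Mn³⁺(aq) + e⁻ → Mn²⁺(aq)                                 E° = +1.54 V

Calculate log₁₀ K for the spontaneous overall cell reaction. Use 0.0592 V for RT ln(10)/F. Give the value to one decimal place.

56.8

Cathode: Mn³⁺/Mn²⁺; anode: Sn²⁺/Sn. E°cell = +1.68 V, n = 2.
log K = nE°cell / 0.0592 = (2)(+1.68) / 0.0592 = 56.8.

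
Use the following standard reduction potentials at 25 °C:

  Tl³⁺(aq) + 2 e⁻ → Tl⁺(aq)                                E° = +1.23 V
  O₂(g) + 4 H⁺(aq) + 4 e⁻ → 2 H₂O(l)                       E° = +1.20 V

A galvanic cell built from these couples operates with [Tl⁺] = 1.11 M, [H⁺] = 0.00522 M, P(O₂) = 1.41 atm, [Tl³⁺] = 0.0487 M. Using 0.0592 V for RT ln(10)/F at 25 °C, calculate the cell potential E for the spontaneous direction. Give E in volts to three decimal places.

+0.123 V

Tl³⁺/Tl⁺ is the cathode (higher E°), O₂/H₂O the anode: E°cell = +1.23 − (+1.20) = +0.03 V, n = 4.
Overall: 2 Tl³⁺(aq) + 2 H₂O(l) → 2 Tl⁺(aq) + O₂(g) + 4 H⁺(aq)
Q = [Tl⁺]^2·P(O₂)·[H⁺]^4 / ([Tl³⁺]^2); log Q = -6.265.
E = E° − (0.0592/n) log Q = +0.03 − (0.0592/4)(-6.265) = +0.123 V.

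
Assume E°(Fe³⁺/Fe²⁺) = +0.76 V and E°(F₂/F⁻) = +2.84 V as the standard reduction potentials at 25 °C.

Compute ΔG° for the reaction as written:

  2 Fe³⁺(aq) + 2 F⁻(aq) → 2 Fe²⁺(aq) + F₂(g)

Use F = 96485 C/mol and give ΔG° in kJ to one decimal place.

+401.4 kJ

As written, Fe³⁺/Fe²⁺ is reduced (cathode) and F₂/F⁻ is oxidised (anode), so E°cell = (+0.76) − (+2.84) = -2.08 V.
Balancing electrons gives n = 2.
ΔG° = −nFE° = −(2)(96485)(-2.08) = 401,378 J = +401.4 kJ.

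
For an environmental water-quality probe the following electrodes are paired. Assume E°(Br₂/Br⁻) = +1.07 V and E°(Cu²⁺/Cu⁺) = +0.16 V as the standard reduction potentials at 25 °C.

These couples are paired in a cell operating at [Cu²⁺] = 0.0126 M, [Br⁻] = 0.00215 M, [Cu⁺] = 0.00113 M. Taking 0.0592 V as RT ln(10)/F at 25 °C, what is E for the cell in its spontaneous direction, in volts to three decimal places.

Br₂/Br⁻ is the cathode (higher E°), Cu²⁺/Cu⁺ the anode: E°cell = +1.07 − (+0.16) = +0.91 V, n = 2.
Overall: Br₂(l) + 2 Cu⁺(aq) → 2 Br⁻(aq) + 2 Cu²⁺(aq)
Q = [Br⁻]^2·[Cu²⁺]^2 / ([Cu⁺]^2); log Q = -3.241.
E = E° − (0.0592/n) log Q = +0.91 − (0.0592/2)(-3.241) = +1.006 V.

+1.006 V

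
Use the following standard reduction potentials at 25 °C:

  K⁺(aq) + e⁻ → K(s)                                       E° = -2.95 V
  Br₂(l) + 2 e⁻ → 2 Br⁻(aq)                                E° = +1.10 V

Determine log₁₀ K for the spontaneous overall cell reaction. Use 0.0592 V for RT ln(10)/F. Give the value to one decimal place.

136.8

Cathode: Br₂/Br⁻; anode: K⁺/K. E°cell = +4.05 V, n = 2.
log K = nE°cell / 0.0592 = (2)(+4.05) / 0.0592 = 136.8.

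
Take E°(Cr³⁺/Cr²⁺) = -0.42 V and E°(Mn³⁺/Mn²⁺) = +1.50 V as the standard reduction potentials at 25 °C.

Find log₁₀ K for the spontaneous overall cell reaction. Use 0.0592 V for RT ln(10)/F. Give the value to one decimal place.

32.4

Cathode: Mn³⁺/Mn²⁺; anode: Cr³⁺/Cr²⁺. E°cell = +1.92 V, n = 1.
log K = nE°cell / 0.0592 = (1)(+1.92) / 0.0592 = 32.4.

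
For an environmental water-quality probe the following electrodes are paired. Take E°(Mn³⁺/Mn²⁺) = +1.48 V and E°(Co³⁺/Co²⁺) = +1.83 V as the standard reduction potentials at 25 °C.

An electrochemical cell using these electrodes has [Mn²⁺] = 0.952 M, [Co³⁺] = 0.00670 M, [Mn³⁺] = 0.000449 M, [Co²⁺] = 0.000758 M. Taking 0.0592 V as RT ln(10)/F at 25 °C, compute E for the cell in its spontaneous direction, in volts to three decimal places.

Co³⁺/Co²⁺ is the cathode (higher E°), Mn³⁺/Mn²⁺ the anode: E°cell = +1.83 − (+1.48) = +0.35 V, n = 1.
Overall: Co³⁺(aq) + Mn²⁺(aq) → Co²⁺(aq) + Mn³⁺(aq)
Q = [Co²⁺]·[Mn³⁺] / ([Co³⁺]·[Mn²⁺]); log Q = -4.273.
E = E° − (0.0592/n) log Q = +0.35 − (0.0592/1)(-4.273) = +0.603 V.

+0.603 V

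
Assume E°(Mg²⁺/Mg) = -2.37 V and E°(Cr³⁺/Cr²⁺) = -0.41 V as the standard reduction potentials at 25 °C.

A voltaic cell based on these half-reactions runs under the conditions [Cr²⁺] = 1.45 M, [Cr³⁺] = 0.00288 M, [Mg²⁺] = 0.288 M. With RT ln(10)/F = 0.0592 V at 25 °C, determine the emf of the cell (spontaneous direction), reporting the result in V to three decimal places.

Cr³⁺/Cr²⁺ is the cathode (higher E°), Mg²⁺/Mg the anode: E°cell = -0.41 − (-2.37) = +1.96 V, n = 2.
Overall: 2 Cr³⁺(aq) + Mg(s) → 2 Cr²⁺(aq) + Mg²⁺(aq)
Q = [Cr²⁺]^2·[Mg²⁺] / ([Cr³⁺]^2); log Q = 4.863.
E = E° − (0.0592/n) log Q = +1.96 − (0.0592/2)(4.863) = +1.816 V.

+1.816 V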